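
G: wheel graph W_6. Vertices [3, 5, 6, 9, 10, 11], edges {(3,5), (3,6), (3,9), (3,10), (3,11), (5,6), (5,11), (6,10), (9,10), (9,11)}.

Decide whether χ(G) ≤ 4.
A valid 4-coloring: color 1: [3]; color 2: [6, 9]; color 3: [5, 10]; color 4: [11].
(χ(G) = 4 ≤ 4.)

Yes, G is 4-colorable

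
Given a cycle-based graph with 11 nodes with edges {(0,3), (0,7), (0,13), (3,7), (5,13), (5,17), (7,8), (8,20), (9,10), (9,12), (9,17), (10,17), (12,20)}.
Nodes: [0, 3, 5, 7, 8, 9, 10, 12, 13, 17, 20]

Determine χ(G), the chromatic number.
χ(G) = 3

Clique number ω(G) = 3 (lower bound: χ ≥ ω).
The clique on [0, 3, 7] has size 3, forcing χ ≥ 3, and the coloring below uses 3 colors, so χ(G) = 3.
A valid 3-coloring: color 1: [0, 5, 9, 20]; color 2: [7, 12, 13, 17]; color 3: [3, 8, 10].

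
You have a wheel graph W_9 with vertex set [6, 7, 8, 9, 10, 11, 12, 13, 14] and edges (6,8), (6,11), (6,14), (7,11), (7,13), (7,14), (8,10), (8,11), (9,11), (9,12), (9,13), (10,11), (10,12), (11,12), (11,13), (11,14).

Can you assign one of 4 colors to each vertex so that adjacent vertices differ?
Yes, G is 4-colorable

A valid 4-coloring: color 1: [11]; color 2: [8, 12, 13, 14]; color 3: [6, 7, 9, 10].
(χ(G) = 3 ≤ 4.)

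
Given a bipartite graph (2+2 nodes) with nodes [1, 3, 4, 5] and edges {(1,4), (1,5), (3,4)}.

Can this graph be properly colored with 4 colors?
A valid 4-coloring: color 1: [4, 5]; color 2: [1, 3].
(χ(G) = 2 ≤ 4.)

Yes, G is 4-colorable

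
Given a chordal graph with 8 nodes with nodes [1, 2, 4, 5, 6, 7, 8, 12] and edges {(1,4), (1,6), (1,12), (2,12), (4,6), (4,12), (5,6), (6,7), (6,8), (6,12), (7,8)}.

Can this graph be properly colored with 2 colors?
The clique on vertices [1, 4, 6, 12] has size 4 > 2, so it alone needs 4 colors.

No, G is not 2-colorable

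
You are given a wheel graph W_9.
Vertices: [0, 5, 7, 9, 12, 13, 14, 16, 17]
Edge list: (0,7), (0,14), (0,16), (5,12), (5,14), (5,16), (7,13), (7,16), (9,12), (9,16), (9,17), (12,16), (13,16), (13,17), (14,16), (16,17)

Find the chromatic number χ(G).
Clique number ω(G) = 3 (lower bound: χ ≥ ω).
The clique on [0, 14, 16] has size 3, forcing χ ≥ 3, and the coloring below uses 3 colors, so χ(G) = 3.
A valid 3-coloring: color 1: [16]; color 2: [0, 5, 9, 13]; color 3: [7, 12, 14, 17].

χ(G) = 3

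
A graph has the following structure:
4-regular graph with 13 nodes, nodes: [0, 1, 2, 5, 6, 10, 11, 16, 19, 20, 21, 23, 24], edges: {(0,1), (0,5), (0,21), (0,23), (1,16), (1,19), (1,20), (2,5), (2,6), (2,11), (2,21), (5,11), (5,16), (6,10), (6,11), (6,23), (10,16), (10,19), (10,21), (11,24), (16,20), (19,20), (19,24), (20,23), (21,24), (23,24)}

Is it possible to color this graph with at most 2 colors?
No, G is not 2-colorable

The clique on vertices [2, 5, 11] has size 3 > 2, so it alone needs 3 colors.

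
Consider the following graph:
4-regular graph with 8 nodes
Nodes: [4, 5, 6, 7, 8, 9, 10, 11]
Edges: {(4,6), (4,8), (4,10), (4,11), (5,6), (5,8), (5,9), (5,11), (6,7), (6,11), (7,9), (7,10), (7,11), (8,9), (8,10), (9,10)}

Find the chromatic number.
χ(G) = 4

Clique number ω(G) = 3 (lower bound: χ ≥ ω).
Suppose a proper 3-coloring c exists. The clique [4, 6, 11] takes 3 distinct colors; by symmetry let c(4) = 1, c(6) = 2, c(11) = 3.
- Vertex 5: neighbors [6, 11] already have colors [2, 3] ⇒ c(5) = 1.
- Vertex 7: neighbors [6, 11] already have colors [2, 3] ⇒ c(7) = 1.
- Vertex 8: neighbors [4] already have colors [1]; try each remaining color.
- Case c(8) = 2:
  - Vertex 9: neighbors [5, 8] already have colors [1, 2] ⇒ c(9) = 3.
  - Vertex 10: neighbors [4, 8, 9] already have colors [1, 2, 3] — all 3 colors blocked. Contradiction.
- Case c(8) = 3:
  - Vertex 9: neighbors [5, 8] already have colors [1, 3] ⇒ c(9) = 2.
  - Vertex 10: neighbors [4, 9, 8] already have colors [1, 2, 3] — all 3 colors blocked. Contradiction.
Every case ends in a contradiction, so G has no proper 3-coloring (χ ≥ 4).
The coloring below uses 4 colors, so χ(G) = 4.
A valid 4-coloring: color 1: [6, 9]; color 2: [8, 11]; color 3: [5, 10]; color 4: [4, 7].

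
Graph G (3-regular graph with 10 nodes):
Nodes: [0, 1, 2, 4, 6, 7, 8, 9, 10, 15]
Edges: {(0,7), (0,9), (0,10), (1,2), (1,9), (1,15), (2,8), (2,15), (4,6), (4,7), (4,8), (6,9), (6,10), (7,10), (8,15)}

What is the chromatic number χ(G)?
Clique number ω(G) = 3 (lower bound: χ ≥ ω).
The clique on [0, 7, 10] has size 3, forcing χ ≥ 3, and the coloring below uses 3 colors, so χ(G) = 3.
A valid 3-coloring: color 1: [0, 1, 6, 8]; color 2: [2, 4, 9, 10]; color 3: [7, 15].

χ(G) = 3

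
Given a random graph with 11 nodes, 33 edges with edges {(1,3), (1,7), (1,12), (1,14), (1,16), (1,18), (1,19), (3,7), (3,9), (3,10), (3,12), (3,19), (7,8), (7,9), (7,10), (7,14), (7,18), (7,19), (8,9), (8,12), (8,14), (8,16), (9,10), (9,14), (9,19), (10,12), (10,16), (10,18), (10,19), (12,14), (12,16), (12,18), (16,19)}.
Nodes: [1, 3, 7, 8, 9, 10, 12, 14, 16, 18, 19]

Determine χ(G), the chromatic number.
χ(G) = 5

Clique number ω(G) = 5 (lower bound: χ ≥ ω).
The clique on [3, 7, 9, 10, 19] has size 5, forcing χ ≥ 5, and the coloring below uses 5 colors, so χ(G) = 5.
A valid 5-coloring: color 1: [7, 12]; color 2: [1, 8, 10]; color 3: [3, 14, 16, 18]; color 4: [19]; color 5: [9].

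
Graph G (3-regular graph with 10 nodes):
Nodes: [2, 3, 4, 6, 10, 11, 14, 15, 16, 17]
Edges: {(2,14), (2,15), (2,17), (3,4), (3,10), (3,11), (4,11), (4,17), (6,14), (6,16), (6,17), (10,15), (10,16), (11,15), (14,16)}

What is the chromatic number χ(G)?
χ(G) = 3

Clique number ω(G) = 3 (lower bound: χ ≥ ω).
The clique on [3, 4, 11] has size 3, forcing χ ≥ 3, and the coloring below uses 3 colors, so χ(G) = 3.
A valid 3-coloring: color 1: [3, 15, 16, 17]; color 2: [2, 6, 10, 11]; color 3: [4, 14].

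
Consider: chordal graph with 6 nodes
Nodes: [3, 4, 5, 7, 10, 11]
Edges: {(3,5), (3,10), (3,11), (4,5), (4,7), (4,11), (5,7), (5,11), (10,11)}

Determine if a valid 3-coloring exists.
A valid 3-coloring: color 1: [5, 10]; color 2: [7, 11]; color 3: [3, 4].
(χ(G) = 3 ≤ 3.)

Yes, G is 3-colorable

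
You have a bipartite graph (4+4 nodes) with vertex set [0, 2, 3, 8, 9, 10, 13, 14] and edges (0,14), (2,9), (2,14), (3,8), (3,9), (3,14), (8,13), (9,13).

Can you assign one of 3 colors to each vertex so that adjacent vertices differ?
Yes, G is 3-colorable

A valid 3-coloring: color 1: [0, 2, 3, 10, 13]; color 2: [8, 9, 14].
(χ(G) = 2 ≤ 3.)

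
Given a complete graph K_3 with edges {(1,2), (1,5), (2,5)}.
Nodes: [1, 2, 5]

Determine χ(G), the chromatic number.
χ(G) = 3

Clique number ω(G) = 3 (lower bound: χ ≥ ω).
The clique on [1, 2, 5] has size 3, forcing χ ≥ 3, and the coloring below uses 3 colors, so χ(G) = 3.
A valid 3-coloring: color 1: [5]; color 2: [1]; color 3: [2].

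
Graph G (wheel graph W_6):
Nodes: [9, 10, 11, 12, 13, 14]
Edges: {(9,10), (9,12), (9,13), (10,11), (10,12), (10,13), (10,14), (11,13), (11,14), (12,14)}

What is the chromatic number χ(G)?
χ(G) = 4

Clique number ω(G) = 3 (lower bound: χ ≥ ω).
Odd cycle [14, 12, 9, 13, 11] needs 3 colors (χ ≥ 3).
Vertex 10 is adjacent to every vertex of [9, 11, 12, 13, 14], which already need 3 colors among themselves, so 10 needs a new color (χ ≥ 4).
The coloring below uses 4 colors, so χ(G) = 4.
A valid 4-coloring: color 1: [10]; color 2: [13, 14]; color 3: [11, 12]; color 4: [9].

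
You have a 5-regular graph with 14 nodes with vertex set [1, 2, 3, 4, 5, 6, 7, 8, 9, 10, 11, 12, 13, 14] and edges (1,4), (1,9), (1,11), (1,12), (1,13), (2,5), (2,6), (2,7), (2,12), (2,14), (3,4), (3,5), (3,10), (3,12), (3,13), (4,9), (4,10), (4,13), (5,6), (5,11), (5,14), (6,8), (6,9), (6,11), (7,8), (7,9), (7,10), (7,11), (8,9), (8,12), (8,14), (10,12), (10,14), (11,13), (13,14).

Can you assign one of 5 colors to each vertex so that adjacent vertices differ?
Yes, G is 5-colorable

A valid 5-coloring: color 1: [4, 6, 7, 12, 14]; color 2: [1, 2, 3, 8]; color 3: [5, 9, 10, 13]; color 4: [11].
(χ(G) = 4 ≤ 5.)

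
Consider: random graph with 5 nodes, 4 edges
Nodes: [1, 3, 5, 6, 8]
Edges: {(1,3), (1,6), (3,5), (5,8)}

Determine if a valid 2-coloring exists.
Yes, G is 2-colorable

A valid 2-coloring: color 1: [1, 5]; color 2: [3, 6, 8].
(χ(G) = 2 ≤ 2.)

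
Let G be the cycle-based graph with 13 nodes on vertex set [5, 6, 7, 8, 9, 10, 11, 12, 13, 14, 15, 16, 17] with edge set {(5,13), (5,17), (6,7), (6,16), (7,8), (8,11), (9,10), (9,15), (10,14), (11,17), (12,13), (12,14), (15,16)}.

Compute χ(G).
χ(G) = 3

Clique number ω(G) = 2 (lower bound: χ ≥ ω).
Odd cycle [9, 10, 14, 12, 13, 5, 17, 11, 8, 7, 6, 16, 15] needs 3 colors (χ ≥ 3).
The coloring below uses 3 colors, so χ(G) = 3.
A valid 3-coloring: color 1: [8, 9, 13, 14, 16, 17]; color 2: [5, 7, 10, 11, 12, 15]; color 3: [6].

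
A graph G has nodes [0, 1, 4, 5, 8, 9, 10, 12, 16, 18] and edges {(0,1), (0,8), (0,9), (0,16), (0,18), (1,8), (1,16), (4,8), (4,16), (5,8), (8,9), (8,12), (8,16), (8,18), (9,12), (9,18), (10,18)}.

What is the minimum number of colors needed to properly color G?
Clique number ω(G) = 4 (lower bound: χ ≥ ω).
The clique on [0, 1, 8, 16] has size 4, forcing χ ≥ 4, and the coloring below uses 4 colors, so χ(G) = 4.
A valid 4-coloring: color 1: [8, 10]; color 2: [0, 4, 5, 12]; color 3: [16, 18]; color 4: [1, 9].

χ(G) = 4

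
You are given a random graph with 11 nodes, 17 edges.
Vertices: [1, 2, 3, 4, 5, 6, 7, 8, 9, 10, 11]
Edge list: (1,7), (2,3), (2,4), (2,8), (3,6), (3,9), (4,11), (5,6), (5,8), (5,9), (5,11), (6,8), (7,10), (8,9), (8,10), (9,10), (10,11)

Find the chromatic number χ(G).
χ(G) = 3

Clique number ω(G) = 3 (lower bound: χ ≥ ω).
The clique on [8, 9, 10] has size 3, forcing χ ≥ 3, and the coloring below uses 3 colors, so χ(G) = 3.
A valid 3-coloring: color 1: [3, 7, 8, 11]; color 2: [1, 2, 6, 9]; color 3: [4, 5, 10].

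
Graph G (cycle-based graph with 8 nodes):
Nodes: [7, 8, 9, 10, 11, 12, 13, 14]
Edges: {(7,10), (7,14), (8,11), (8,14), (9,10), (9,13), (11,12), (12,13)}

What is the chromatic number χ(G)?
Clique number ω(G) = 2 (lower bound: χ ≥ ω).
The graph is bipartite (no odd cycle), so 2 colors suffice: χ(G) = 2.
A valid 2-coloring: color 1: [10, 11, 13, 14]; color 2: [7, 8, 9, 12].

χ(G) = 2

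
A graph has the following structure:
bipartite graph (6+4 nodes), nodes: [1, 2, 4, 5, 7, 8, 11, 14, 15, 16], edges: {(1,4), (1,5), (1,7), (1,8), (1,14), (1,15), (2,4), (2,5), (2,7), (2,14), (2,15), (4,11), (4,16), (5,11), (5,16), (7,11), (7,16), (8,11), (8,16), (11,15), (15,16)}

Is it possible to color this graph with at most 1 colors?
Edge (4,16) forces its endpoints to differ, so 1 color is not enough.

No, G is not 1-colorable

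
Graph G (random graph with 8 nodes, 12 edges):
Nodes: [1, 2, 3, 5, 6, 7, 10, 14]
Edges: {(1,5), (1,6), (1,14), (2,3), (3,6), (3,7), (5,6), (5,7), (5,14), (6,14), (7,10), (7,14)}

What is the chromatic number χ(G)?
χ(G) = 4

Clique number ω(G) = 4 (lower bound: χ ≥ ω).
The clique on [1, 5, 6, 14] has size 4, forcing χ ≥ 4, and the coloring below uses 4 colors, so χ(G) = 4.
A valid 4-coloring: color 1: [3, 10, 14]; color 2: [2, 6, 7]; color 3: [5]; color 4: [1].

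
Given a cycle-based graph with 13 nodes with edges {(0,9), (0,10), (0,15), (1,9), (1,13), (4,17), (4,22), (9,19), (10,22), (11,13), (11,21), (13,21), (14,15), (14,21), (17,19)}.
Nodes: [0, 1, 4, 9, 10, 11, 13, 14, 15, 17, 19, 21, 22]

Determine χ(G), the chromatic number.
Clique number ω(G) = 3 (lower bound: χ ≥ ω).
The clique on [11, 13, 21] has size 3, forcing χ ≥ 3, and the coloring below uses 3 colors, so χ(G) = 3.
A valid 3-coloring: color 1: [0, 13, 14, 19, 22]; color 2: [4, 9, 10, 15, 21]; color 3: [1, 11, 17].

χ(G) = 3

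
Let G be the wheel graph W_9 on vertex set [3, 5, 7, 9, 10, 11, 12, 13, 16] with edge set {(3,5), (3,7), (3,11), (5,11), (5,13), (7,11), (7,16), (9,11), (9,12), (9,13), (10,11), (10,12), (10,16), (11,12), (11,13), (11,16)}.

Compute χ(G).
Clique number ω(G) = 3 (lower bound: χ ≥ ω).
The clique on [3, 5, 11] has size 3, forcing χ ≥ 3, and the coloring below uses 3 colors, so χ(G) = 3.
A valid 3-coloring: color 1: [11]; color 2: [3, 12, 13, 16]; color 3: [5, 7, 9, 10].

χ(G) = 3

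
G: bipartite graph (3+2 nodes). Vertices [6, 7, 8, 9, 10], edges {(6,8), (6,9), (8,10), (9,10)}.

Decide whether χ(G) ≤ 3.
Yes, G is 3-colorable

A valid 3-coloring: color 1: [6, 7, 10]; color 2: [8, 9].
(χ(G) = 2 ≤ 3.)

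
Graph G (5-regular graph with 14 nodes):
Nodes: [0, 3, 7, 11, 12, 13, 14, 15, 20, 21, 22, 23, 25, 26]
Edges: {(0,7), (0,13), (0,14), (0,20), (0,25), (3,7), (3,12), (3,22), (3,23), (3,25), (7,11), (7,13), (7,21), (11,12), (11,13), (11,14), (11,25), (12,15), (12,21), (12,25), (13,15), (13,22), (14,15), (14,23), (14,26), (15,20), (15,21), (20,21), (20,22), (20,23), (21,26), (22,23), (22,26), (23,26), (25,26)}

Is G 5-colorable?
Yes, G is 5-colorable

A valid 5-coloring: color 1: [0, 11, 15, 23]; color 2: [3, 13, 20, 26]; color 3: [7, 12, 14, 22]; color 4: [21, 25].
(χ(G) = 4 ≤ 5.)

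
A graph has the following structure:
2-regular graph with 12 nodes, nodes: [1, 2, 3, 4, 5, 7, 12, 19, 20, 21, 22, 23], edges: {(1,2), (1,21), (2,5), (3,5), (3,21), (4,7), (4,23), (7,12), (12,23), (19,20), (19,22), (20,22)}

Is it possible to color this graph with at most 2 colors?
No, G is not 2-colorable

The clique on vertices [19, 20, 22] has size 3 > 2, so it alone needs 3 colors.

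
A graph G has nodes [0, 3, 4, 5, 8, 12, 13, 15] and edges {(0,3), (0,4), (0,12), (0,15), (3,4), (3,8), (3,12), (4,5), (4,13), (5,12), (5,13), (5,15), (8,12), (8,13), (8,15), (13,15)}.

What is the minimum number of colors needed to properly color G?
Clique number ω(G) = 3 (lower bound: χ ≥ ω).
The clique on [0, 3, 4] has size 3, forcing χ ≥ 3, and the coloring below uses 3 colors, so χ(G) = 3.
A valid 3-coloring: color 1: [4, 12, 15]; color 2: [0, 5, 8]; color 3: [3, 13].

χ(G) = 3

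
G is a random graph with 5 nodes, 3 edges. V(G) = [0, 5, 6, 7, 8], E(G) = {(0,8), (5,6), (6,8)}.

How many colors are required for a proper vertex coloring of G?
χ(G) = 2

Clique number ω(G) = 2 (lower bound: χ ≥ ω).
The graph is bipartite (no odd cycle), so 2 colors suffice: χ(G) = 2.
A valid 2-coloring: color 1: [5, 7, 8]; color 2: [0, 6].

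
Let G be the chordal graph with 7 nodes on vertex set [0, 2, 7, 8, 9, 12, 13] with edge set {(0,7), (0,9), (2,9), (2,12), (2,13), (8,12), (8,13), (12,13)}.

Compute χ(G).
Clique number ω(G) = 3 (lower bound: χ ≥ ω).
The clique on [8, 12, 13] has size 3, forcing χ ≥ 3, and the coloring below uses 3 colors, so χ(G) = 3.
A valid 3-coloring: color 1: [7, 9, 13]; color 2: [0, 2, 8]; color 3: [12].

χ(G) = 3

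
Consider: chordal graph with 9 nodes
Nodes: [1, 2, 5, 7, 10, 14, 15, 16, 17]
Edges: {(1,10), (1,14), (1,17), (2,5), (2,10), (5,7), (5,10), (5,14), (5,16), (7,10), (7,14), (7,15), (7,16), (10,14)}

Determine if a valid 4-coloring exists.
Yes, G is 4-colorable

A valid 4-coloring: color 1: [10, 15, 16, 17]; color 2: [1, 2, 7]; color 3: [5]; color 4: [14].
(χ(G) = 4 ≤ 4.)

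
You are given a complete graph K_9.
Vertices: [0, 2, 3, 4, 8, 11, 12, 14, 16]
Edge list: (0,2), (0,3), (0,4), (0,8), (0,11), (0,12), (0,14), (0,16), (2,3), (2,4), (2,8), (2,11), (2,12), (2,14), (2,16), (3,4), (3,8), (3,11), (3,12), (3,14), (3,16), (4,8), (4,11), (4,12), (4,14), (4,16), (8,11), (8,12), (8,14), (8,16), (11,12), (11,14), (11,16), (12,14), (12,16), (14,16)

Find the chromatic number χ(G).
χ(G) = 9

Clique number ω(G) = 9 (lower bound: χ ≥ ω).
The clique on [0, 2, 3, 4, 8, 11, 12, 14, 16] has size 9, forcing χ ≥ 9, and the coloring below uses 9 colors, so χ(G) = 9.
A valid 9-coloring: color 1: [16]; color 2: [2]; color 3: [8]; color 4: [14]; color 5: [0]; color 6: [4]; color 7: [12]; color 8: [11]; color 9: [3].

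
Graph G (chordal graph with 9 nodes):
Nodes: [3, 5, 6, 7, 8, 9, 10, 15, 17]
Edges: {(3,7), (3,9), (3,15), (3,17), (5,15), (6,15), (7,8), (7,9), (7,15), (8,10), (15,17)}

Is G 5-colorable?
A valid 5-coloring: color 1: [8, 9, 15]; color 2: [5, 6, 7, 10, 17]; color 3: [3].
(χ(G) = 3 ≤ 5.)

Yes, G is 5-colorable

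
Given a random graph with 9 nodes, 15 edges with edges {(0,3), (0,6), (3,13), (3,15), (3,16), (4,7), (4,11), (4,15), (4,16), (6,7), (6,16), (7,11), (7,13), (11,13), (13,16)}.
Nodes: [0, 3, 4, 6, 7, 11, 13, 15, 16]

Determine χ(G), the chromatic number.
Clique number ω(G) = 3 (lower bound: χ ≥ ω).
The clique on [3, 13, 16] has size 3, forcing χ ≥ 3, and the coloring below uses 3 colors, so χ(G) = 3.
A valid 3-coloring: color 1: [3, 7]; color 2: [4, 6, 13]; color 3: [0, 11, 15, 16].

χ(G) = 3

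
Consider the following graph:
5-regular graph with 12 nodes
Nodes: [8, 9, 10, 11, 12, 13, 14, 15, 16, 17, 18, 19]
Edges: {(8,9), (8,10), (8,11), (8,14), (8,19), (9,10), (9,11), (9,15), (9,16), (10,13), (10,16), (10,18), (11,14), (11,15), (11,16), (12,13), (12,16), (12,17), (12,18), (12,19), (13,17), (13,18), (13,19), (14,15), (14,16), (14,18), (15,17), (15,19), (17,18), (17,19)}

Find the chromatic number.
Clique number ω(G) = 4 (lower bound: χ ≥ ω).
The clique on [12, 13, 17, 18] has size 4, forcing χ ≥ 4, and the coloring below uses 4 colors, so χ(G) = 4.
A valid 4-coloring: color 1: [16, 18, 19]; color 2: [9, 13, 14]; color 3: [10, 11, 17]; color 4: [8, 12, 15].

χ(G) = 4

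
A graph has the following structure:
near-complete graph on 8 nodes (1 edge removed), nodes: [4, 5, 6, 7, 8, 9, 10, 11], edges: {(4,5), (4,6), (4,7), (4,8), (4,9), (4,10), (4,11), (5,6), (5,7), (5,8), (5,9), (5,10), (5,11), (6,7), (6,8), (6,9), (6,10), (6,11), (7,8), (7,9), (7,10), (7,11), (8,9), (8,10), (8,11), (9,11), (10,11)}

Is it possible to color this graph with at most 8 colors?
A valid 8-coloring: color 1: [4]; color 2: [5]; color 3: [11]; color 4: [6]; color 5: [8]; color 6: [7]; color 7: [9, 10].
(χ(G) = 7 ≤ 8.)

Yes, G is 8-colorable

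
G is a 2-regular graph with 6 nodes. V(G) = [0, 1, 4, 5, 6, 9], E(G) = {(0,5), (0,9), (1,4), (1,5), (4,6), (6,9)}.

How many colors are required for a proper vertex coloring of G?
χ(G) = 2

Clique number ω(G) = 2 (lower bound: χ ≥ ω).
The graph is bipartite (no odd cycle), so 2 colors suffice: χ(G) = 2.
A valid 2-coloring: color 1: [4, 5, 9]; color 2: [0, 1, 6].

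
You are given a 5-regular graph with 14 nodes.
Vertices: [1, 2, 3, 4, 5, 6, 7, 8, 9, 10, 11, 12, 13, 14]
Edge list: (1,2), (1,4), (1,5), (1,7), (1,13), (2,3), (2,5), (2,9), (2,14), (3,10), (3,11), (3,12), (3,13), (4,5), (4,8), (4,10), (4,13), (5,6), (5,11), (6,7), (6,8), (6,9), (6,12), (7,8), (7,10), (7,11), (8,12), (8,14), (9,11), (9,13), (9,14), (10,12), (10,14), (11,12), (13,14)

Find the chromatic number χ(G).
Clique number ω(G) = 3 (lower bound: χ ≥ ω).
Suppose a proper 3-coloring c exists. The clique [1, 2, 5] takes 3 distinct colors; by symmetry let c(1) = 1, c(2) = 2, c(5) = 3.
- Vertex 4: neighbors [1, 5] already have colors [1, 3] ⇒ c(4) = 2.
- Vertex 13: neighbors [1, 4] already have colors [1, 2] ⇒ c(13) = 3.
- Vertex 3: neighbors [2, 13] already have colors [2, 3] ⇒ c(3) = 1.
- Vertex 9: neighbors [2, 13] already have colors [2, 3] ⇒ c(9) = 1.
- Vertex 14: neighbors [9, 2, 13] already have colors [1, 2, 3] — all 3 colors blocked. Contradiction.
The forced assignments end in a contradiction, so G has no proper 3-coloring (χ ≥ 4).
The coloring below uses 4 colors, so χ(G) = 4.
A valid 4-coloring: color 1: [4, 6, 11, 14]; color 2: [2, 7, 12, 13]; color 3: [3, 5, 8, 9]; color 4: [1, 10].

χ(G) = 4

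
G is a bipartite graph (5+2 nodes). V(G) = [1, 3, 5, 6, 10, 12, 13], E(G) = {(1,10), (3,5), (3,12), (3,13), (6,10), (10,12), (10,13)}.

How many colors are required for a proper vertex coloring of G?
χ(G) = 2

Clique number ω(G) = 2 (lower bound: χ ≥ ω).
The graph is bipartite (no odd cycle), so 2 colors suffice: χ(G) = 2.
A valid 2-coloring: color 1: [3, 10]; color 2: [1, 5, 6, 12, 13].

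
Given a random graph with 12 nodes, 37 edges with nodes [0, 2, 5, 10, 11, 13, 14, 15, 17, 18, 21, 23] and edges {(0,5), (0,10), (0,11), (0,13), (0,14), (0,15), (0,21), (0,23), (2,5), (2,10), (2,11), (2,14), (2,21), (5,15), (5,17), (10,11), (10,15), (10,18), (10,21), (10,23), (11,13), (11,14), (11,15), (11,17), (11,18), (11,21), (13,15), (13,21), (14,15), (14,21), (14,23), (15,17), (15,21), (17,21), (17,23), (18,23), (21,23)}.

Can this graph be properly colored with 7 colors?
Yes, G is 7-colorable

A valid 7-coloring: color 1: [5, 18, 21]; color 2: [11, 23]; color 3: [0, 2, 17]; color 4: [15]; color 5: [10, 13, 14].
(χ(G) = 5 ≤ 7.)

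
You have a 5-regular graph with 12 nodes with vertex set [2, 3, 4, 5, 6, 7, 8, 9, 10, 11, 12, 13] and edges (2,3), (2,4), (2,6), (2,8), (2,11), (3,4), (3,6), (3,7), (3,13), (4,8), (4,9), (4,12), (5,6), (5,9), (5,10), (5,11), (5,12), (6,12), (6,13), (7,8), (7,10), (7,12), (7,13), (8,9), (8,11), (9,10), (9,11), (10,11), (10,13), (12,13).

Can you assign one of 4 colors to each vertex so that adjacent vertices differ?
Yes, G is 4-colorable

A valid 4-coloring: color 1: [3, 8, 10, 12]; color 2: [6, 7, 9]; color 3: [2, 5, 13]; color 4: [4, 11].
(χ(G) = 4 ≤ 4.)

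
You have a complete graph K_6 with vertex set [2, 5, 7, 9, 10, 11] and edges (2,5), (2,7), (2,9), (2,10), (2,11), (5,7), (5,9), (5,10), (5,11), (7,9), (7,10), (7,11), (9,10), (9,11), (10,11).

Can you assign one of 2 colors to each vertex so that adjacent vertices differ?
No, G is not 2-colorable

The clique on vertices [2, 5, 7, 9, 10, 11] has size 6 > 2, so it alone needs 6 colors.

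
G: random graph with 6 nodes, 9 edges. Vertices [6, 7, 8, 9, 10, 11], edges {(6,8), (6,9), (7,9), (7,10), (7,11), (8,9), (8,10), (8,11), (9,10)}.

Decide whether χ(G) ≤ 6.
A valid 6-coloring: color 1: [7, 8]; color 2: [9, 11]; color 3: [6, 10].
(χ(G) = 3 ≤ 6.)

Yes, G is 6-colorable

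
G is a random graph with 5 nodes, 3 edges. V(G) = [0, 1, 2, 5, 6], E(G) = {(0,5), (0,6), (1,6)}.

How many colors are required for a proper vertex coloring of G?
Clique number ω(G) = 2 (lower bound: χ ≥ ω).
The graph is bipartite (no odd cycle), so 2 colors suffice: χ(G) = 2.
A valid 2-coloring: color 1: [0, 1, 2]; color 2: [5, 6].

χ(G) = 2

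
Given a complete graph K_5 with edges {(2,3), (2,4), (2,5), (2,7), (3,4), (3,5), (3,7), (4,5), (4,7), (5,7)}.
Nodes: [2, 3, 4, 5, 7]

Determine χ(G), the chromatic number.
Clique number ω(G) = 5 (lower bound: χ ≥ ω).
The clique on [2, 3, 4, 5, 7] has size 5, forcing χ ≥ 5, and the coloring below uses 5 colors, so χ(G) = 5.
A valid 5-coloring: color 1: [7]; color 2: [4]; color 3: [3]; color 4: [5]; color 5: [2].

χ(G) = 5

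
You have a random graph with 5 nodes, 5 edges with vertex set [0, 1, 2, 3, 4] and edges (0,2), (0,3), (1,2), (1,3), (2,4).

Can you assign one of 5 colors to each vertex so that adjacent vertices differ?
Yes, G is 5-colorable

A valid 5-coloring: color 1: [2, 3]; color 2: [0, 1, 4].
(χ(G) = 2 ≤ 5.)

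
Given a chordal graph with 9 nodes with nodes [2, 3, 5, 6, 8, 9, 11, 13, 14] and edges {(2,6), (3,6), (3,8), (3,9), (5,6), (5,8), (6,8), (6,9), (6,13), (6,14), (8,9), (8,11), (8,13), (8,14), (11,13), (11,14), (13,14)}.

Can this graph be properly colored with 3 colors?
The clique on vertices [8, 11, 13, 14] has size 4 > 3, so it alone needs 4 colors.

No, G is not 3-colorable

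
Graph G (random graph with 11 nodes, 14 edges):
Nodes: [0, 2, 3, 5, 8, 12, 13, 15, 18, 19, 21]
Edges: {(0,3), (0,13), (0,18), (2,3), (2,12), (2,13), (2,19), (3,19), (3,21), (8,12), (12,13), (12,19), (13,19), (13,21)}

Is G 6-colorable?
A valid 6-coloring: color 1: [3, 5, 8, 13, 15, 18]; color 2: [0, 12, 21]; color 3: [2]; color 4: [19].
(χ(G) = 4 ≤ 6.)

Yes, G is 6-colorable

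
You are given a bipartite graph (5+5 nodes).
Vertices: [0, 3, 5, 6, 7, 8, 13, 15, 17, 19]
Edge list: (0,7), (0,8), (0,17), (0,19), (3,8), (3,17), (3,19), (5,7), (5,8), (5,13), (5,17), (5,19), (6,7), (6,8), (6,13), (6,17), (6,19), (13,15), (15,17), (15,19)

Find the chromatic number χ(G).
χ(G) = 2

Clique number ω(G) = 2 (lower bound: χ ≥ ω).
The graph is bipartite (no odd cycle), so 2 colors suffice: χ(G) = 2.
A valid 2-coloring: color 1: [7, 8, 13, 17, 19]; color 2: [0, 3, 5, 6, 15].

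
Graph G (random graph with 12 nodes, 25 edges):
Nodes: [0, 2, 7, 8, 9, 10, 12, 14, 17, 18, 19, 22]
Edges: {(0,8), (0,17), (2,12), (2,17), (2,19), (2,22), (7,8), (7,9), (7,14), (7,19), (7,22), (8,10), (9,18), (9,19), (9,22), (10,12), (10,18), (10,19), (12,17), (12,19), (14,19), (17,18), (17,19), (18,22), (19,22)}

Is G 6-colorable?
A valid 6-coloring: color 1: [8, 18, 19]; color 2: [10, 14, 17, 22]; color 3: [0, 7, 12]; color 4: [2, 9].
(χ(G) = 4 ≤ 6.)

Yes, G is 6-colorable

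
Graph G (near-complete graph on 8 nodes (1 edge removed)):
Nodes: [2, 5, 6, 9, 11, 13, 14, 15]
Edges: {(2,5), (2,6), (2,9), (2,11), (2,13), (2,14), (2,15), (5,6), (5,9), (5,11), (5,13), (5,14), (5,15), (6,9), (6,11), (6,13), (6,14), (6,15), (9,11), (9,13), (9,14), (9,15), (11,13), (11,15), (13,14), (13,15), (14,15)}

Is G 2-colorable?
The clique on vertices [2, 5, 6, 9, 11, 13, 15] has size 7 > 2, so it alone needs 7 colors.

No, G is not 2-colorable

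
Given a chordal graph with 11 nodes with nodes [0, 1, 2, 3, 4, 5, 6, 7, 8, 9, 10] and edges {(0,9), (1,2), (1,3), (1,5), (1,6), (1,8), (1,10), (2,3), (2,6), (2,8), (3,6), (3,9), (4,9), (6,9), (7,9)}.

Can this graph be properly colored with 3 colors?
The clique on vertices [1, 2, 3, 6] has size 4 > 3, so it alone needs 4 colors.

No, G is not 3-colorable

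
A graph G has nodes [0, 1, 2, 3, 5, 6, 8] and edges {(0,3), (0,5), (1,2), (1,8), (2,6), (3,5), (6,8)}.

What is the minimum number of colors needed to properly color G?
Clique number ω(G) = 3 (lower bound: χ ≥ ω).
The clique on [0, 3, 5] has size 3, forcing χ ≥ 3, and the coloring below uses 3 colors, so χ(G) = 3.
A valid 3-coloring: color 1: [1, 3, 6]; color 2: [2, 5, 8]; color 3: [0].

χ(G) = 3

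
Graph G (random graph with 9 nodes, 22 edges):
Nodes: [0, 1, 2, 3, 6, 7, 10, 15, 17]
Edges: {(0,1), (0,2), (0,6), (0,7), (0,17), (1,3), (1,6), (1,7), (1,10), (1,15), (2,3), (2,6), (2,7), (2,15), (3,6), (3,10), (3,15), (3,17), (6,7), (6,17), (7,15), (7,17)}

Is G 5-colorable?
A valid 5-coloring: color 1: [6, 10, 15]; color 2: [3, 7]; color 3: [1, 2, 17]; color 4: [0].
(χ(G) = 4 ≤ 5.)

Yes, G is 5-colorable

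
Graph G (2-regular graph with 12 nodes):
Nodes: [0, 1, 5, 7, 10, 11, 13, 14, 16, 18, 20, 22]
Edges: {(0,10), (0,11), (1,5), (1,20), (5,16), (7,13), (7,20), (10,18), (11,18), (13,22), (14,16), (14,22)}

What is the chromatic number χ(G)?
χ(G) = 2

Clique number ω(G) = 2 (lower bound: χ ≥ ω).
The graph is bipartite (no odd cycle), so 2 colors suffice: χ(G) = 2.
A valid 2-coloring: color 1: [5, 10, 11, 13, 14, 20]; color 2: [0, 1, 7, 16, 18, 22].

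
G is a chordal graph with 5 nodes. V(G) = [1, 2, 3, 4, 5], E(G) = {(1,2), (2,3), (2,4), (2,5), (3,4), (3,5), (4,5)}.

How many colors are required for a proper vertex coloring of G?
Clique number ω(G) = 4 (lower bound: χ ≥ ω).
The clique on [2, 3, 4, 5] has size 4, forcing χ ≥ 4, and the coloring below uses 4 colors, so χ(G) = 4.
A valid 4-coloring: color 1: [2]; color 2: [1, 4]; color 3: [3]; color 4: [5].

χ(G) = 4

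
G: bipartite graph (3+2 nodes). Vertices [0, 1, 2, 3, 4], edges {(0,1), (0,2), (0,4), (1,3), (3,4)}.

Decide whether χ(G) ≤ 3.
A valid 3-coloring: color 1: [0, 3]; color 2: [1, 2, 4].
(χ(G) = 2 ≤ 3.)

Yes, G is 3-colorable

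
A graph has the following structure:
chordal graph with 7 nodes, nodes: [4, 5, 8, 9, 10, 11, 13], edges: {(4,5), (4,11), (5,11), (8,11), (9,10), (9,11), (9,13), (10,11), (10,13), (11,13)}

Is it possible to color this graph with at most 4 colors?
Yes, G is 4-colorable

A valid 4-coloring: color 1: [11]; color 2: [5, 8, 10]; color 3: [4, 9]; color 4: [13].
(χ(G) = 4 ≤ 4.)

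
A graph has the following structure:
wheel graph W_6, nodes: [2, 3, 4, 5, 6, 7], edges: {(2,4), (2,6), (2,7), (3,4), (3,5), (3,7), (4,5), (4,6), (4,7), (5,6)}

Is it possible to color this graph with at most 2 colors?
No, G is not 2-colorable

The clique on vertices [2, 4, 6] has size 3 > 2, so it alone needs 3 colors.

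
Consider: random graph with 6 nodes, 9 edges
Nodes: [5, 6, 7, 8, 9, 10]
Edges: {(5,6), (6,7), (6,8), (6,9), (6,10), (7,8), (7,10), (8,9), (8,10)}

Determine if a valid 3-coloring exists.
The clique on vertices [6, 7, 8, 10] has size 4 > 3, so it alone needs 4 colors.

No, G is not 3-colorable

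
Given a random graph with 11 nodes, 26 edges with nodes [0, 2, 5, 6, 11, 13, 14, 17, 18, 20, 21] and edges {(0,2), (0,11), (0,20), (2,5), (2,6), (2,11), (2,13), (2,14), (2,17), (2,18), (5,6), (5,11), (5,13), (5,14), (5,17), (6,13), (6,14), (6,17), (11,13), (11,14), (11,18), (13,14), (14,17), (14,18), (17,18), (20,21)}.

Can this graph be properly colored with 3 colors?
The clique on vertices [2, 5, 6, 14, 17] has size 5 > 3, so it alone needs 5 colors.

No, G is not 3-colorable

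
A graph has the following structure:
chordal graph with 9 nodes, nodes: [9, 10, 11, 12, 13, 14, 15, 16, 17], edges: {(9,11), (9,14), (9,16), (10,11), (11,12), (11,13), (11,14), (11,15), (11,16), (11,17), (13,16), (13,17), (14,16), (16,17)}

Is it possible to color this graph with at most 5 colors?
Yes, G is 5-colorable

A valid 5-coloring: color 1: [11]; color 2: [10, 12, 15, 16]; color 3: [9, 13]; color 4: [14, 17].
(χ(G) = 4 ≤ 5.)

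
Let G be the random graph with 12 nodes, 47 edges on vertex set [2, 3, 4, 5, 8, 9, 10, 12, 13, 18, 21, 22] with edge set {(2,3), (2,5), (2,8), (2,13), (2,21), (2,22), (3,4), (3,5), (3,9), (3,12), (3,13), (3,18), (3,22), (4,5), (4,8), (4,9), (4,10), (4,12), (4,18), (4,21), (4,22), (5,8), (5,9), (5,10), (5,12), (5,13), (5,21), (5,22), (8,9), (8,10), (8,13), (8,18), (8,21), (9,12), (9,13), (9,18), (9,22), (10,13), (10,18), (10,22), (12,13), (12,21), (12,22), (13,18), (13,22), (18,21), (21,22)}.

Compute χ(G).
χ(G) = 6

Clique number ω(G) = 6 (lower bound: χ ≥ ω).
The clique on [3, 4, 5, 9, 12, 22] has size 6, forcing χ ≥ 6, and the coloring below uses 6 colors, so χ(G) = 6.
A valid 6-coloring: color 1: [5, 18]; color 2: [4, 13]; color 3: [8, 22]; color 4: [9, 10, 21]; color 5: [3]; color 6: [2, 12].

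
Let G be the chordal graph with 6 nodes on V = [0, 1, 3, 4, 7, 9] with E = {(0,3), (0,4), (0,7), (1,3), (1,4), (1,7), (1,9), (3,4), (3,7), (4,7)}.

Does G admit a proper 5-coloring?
A valid 5-coloring: color 1: [3, 9]; color 2: [7]; color 3: [4]; color 4: [0, 1].
(χ(G) = 4 ≤ 5.)

Yes, G is 5-colorable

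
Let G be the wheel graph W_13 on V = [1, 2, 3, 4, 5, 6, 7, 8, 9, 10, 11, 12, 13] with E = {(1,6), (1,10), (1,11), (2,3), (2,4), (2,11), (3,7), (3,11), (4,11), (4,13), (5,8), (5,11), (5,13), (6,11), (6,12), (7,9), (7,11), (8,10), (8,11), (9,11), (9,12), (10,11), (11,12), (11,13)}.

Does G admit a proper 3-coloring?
Yes, G is 3-colorable

A valid 3-coloring: color 1: [11]; color 2: [3, 4, 5, 6, 9, 10]; color 3: [1, 2, 7, 8, 12, 13].
(χ(G) = 3 ≤ 3.)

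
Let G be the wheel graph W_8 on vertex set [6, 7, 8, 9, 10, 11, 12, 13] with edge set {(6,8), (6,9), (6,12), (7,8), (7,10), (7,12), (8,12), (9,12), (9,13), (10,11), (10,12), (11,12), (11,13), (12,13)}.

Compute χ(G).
χ(G) = 4

Clique number ω(G) = 3 (lower bound: χ ≥ ω).
Odd cycle [6, 9, 13, 11, 10, 7, 8] needs 3 colors (χ ≥ 3).
Vertex 12 is adjacent to every vertex of [6, 7, 8, 9, 10, 11, 13], which already need 3 colors among themselves, so 12 needs a new color (χ ≥ 4).
The coloring below uses 4 colors, so χ(G) = 4.
A valid 4-coloring: color 1: [12]; color 2: [6, 7, 13]; color 3: [8, 9, 11]; color 4: [10].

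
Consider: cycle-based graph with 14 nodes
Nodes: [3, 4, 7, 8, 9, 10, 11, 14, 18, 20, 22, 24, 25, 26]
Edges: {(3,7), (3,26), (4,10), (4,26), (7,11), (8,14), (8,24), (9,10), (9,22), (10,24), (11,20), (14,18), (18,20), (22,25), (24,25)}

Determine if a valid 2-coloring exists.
Odd cycle [25, 22, 9, 10, 24] needs 3 colors (χ ≥ 3).
Hence χ(G) ≥ 3 > 2, so no proper 2-coloring exists.

No, G is not 2-colorable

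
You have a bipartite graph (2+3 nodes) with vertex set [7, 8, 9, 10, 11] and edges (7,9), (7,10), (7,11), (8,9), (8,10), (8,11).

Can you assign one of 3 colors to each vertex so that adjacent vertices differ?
Yes, G is 3-colorable

A valid 3-coloring: color 1: [7, 8]; color 2: [9, 10, 11].
(χ(G) = 2 ≤ 3.)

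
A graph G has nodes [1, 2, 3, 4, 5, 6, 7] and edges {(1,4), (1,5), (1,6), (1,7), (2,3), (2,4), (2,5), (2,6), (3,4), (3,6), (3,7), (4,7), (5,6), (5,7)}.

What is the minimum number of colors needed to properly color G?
Clique number ω(G) = 3 (lower bound: χ ≥ ω).
Suppose a proper 3-coloring c exists. The clique [1, 4, 7] takes 3 distinct colors; by symmetry let c(1) = 1, c(4) = 2, c(7) = 3.
- Vertex 3: neighbors [4, 7] already have colors [2, 3] ⇒ c(3) = 1.
- Vertex 2: neighbors [3, 4] already have colors [1, 2] ⇒ c(2) = 3.
- Vertex 5: neighbors [1, 2] already have colors [1, 3] ⇒ c(5) = 2.
- Vertex 6: neighbors [1, 5, 2] already have colors [1, 2, 3] — all 3 colors blocked. Contradiction.
The forced assignments end in a contradiction, so G has no proper 3-coloring (χ ≥ 4).
The coloring below uses 4 colors, so χ(G) = 4.
A valid 4-coloring: color 1: [6, 7]; color 2: [1, 2]; color 3: [3, 5]; color 4: [4].

χ(G) = 4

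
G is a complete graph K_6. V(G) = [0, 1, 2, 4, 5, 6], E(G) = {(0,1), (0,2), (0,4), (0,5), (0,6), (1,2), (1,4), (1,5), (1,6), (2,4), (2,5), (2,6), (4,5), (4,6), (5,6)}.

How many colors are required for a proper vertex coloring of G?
χ(G) = 6

Clique number ω(G) = 6 (lower bound: χ ≥ ω).
The clique on [0, 1, 2, 4, 5, 6] has size 6, forcing χ ≥ 6, and the coloring below uses 6 colors, so χ(G) = 6.
A valid 6-coloring: color 1: [5]; color 2: [2]; color 3: [1]; color 4: [0]; color 5: [6]; color 6: [4].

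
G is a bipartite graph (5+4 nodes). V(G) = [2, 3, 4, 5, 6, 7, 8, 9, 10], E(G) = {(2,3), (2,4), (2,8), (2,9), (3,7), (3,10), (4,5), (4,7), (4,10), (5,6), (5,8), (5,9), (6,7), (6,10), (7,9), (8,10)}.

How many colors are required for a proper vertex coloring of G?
χ(G) = 2

Clique number ω(G) = 2 (lower bound: χ ≥ ω).
The graph is bipartite (no odd cycle), so 2 colors suffice: χ(G) = 2.
A valid 2-coloring: color 1: [3, 4, 6, 8, 9]; color 2: [2, 5, 7, 10].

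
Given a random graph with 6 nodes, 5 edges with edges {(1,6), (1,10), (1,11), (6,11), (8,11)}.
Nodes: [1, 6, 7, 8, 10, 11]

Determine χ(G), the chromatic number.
χ(G) = 3

Clique number ω(G) = 3 (lower bound: χ ≥ ω).
The clique on [1, 6, 11] has size 3, forcing χ ≥ 3, and the coloring below uses 3 colors, so χ(G) = 3.
A valid 3-coloring: color 1: [7, 10, 11]; color 2: [1, 8]; color 3: [6].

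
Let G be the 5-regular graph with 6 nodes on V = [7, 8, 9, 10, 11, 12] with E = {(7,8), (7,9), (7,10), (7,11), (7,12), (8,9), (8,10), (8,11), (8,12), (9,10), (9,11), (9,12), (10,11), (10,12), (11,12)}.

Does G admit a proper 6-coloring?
A valid 6-coloring: color 1: [7]; color 2: [12]; color 3: [10]; color 4: [11]; color 5: [9]; color 6: [8].
(χ(G) = 6 ≤ 6.)

Yes, G is 6-colorable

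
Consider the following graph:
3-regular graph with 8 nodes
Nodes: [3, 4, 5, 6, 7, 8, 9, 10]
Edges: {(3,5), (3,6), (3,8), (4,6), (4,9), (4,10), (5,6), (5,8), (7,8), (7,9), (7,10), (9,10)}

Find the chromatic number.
χ(G) = 3

Clique number ω(G) = 3 (lower bound: χ ≥ ω).
The clique on [3, 5, 8] has size 3, forcing χ ≥ 3, and the coloring below uses 3 colors, so χ(G) = 3.
A valid 3-coloring: color 1: [6, 8, 10]; color 2: [3, 4, 7]; color 3: [5, 9].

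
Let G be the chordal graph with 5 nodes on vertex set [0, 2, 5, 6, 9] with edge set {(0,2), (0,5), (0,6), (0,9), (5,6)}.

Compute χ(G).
Clique number ω(G) = 3 (lower bound: χ ≥ ω).
The clique on [0, 5, 6] has size 3, forcing χ ≥ 3, and the coloring below uses 3 colors, so χ(G) = 3.
A valid 3-coloring: color 1: [0]; color 2: [2, 5, 9]; color 3: [6].

χ(G) = 3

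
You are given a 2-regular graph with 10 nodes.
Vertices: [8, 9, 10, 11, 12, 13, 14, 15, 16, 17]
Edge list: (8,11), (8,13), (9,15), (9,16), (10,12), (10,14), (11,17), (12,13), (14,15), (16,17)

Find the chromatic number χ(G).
χ(G) = 2

Clique number ω(G) = 2 (lower bound: χ ≥ ω).
The graph is bipartite (no odd cycle), so 2 colors suffice: χ(G) = 2.
A valid 2-coloring: color 1: [10, 11, 13, 15, 16]; color 2: [8, 9, 12, 14, 17].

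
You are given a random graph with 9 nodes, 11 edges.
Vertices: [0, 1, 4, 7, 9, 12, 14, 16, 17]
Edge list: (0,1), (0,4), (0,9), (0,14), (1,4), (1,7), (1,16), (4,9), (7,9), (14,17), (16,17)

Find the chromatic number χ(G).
Clique number ω(G) = 3 (lower bound: χ ≥ ω).
The clique on [0, 4, 9] has size 3, forcing χ ≥ 3, and the coloring below uses 3 colors, so χ(G) = 3.
A valid 3-coloring: color 1: [0, 7, 12, 17]; color 2: [1, 9, 14]; color 3: [4, 16].

χ(G) = 3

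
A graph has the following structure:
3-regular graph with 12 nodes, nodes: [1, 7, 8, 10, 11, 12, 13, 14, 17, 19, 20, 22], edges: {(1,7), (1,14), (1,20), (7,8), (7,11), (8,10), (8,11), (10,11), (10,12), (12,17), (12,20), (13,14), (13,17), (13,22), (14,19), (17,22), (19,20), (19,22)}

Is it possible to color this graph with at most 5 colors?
A valid 5-coloring: color 1: [1, 8, 12, 13, 19]; color 2: [7, 10, 14, 20, 22]; color 3: [11, 17].
(χ(G) = 3 ≤ 5.)

Yes, G is 5-colorable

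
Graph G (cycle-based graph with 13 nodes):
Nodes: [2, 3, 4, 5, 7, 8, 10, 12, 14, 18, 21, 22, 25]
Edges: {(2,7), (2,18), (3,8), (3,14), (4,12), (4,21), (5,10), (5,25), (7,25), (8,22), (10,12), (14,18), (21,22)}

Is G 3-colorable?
Yes, G is 3-colorable

A valid 3-coloring: color 1: [2, 5, 8, 12, 14, 21]; color 2: [3, 4, 7, 10, 18, 22]; color 3: [25].
(χ(G) = 3 ≤ 3.)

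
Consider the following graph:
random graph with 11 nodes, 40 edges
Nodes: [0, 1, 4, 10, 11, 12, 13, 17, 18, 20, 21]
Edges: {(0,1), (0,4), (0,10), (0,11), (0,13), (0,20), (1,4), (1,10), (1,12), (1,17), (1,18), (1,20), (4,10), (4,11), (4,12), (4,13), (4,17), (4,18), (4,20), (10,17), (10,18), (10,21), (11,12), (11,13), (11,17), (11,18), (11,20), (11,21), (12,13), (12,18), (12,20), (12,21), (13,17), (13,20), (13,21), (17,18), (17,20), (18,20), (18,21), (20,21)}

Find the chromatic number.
χ(G) = 5

Clique number ω(G) = 5 (lower bound: χ ≥ ω).
The clique on [1, 4, 10, 17, 18] has size 5, forcing χ ≥ 5, and the coloring below uses 5 colors, so χ(G) = 5.
A valid 5-coloring: color 1: [4, 21]; color 2: [10, 20]; color 3: [13, 18]; color 4: [1, 11]; color 5: [0, 12, 17].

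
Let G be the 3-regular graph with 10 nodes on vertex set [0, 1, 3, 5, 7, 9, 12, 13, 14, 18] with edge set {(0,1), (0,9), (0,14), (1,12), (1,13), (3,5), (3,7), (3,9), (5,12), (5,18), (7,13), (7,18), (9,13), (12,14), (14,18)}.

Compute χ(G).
χ(G) = 2

Clique number ω(G) = 2 (lower bound: χ ≥ ω).
The graph is bipartite (no odd cycle), so 2 colors suffice: χ(G) = 2.
A valid 2-coloring: color 1: [0, 3, 12, 13, 18]; color 2: [1, 5, 7, 9, 14].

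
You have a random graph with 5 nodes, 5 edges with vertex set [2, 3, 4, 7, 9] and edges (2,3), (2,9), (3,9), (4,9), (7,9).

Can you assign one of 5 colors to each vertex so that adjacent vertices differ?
Yes, G is 5-colorable

A valid 5-coloring: color 1: [9]; color 2: [3, 4, 7]; color 3: [2].
(χ(G) = 3 ≤ 5.)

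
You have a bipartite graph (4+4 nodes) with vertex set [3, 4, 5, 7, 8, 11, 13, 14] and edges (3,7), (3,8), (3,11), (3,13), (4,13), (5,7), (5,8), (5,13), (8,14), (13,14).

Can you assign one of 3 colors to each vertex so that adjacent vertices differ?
Yes, G is 3-colorable

A valid 3-coloring: color 1: [7, 8, 11, 13]; color 2: [3, 4, 5, 14].
(χ(G) = 2 ≤ 3.)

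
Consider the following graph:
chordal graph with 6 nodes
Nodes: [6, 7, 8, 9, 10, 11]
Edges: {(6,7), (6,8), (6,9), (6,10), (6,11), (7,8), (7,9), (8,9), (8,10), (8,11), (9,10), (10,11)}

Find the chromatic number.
χ(G) = 4

Clique number ω(G) = 4 (lower bound: χ ≥ ω).
The clique on [6, 8, 9, 10] has size 4, forcing χ ≥ 4, and the coloring below uses 4 colors, so χ(G) = 4.
A valid 4-coloring: color 1: [8]; color 2: [6]; color 3: [9, 11]; color 4: [7, 10].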